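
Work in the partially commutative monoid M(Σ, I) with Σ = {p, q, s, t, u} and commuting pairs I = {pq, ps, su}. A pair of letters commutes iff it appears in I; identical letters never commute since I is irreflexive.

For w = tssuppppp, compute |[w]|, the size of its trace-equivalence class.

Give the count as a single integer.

28

drop 0:t onto floor
drop 1:s onto {0:t}
drop 2:s onto {1:s}
drop 3:u onto {0:t}
drop 4:p onto {3:u}
drop 5:p onto {4:p}
drop 6:p onto {5:p}
drop 7:p onto {6:p}
drop 8:p onto {7:p}
ground layer = {0:t}
drop-orders for the pieces not yet dropped (sum over which currently-grounded one goes next):
  1 to go: {2} 1  {8} 1
  2 to go: {1,2} 1  {2,8} 2  {7,8} 1
  3 to go: {1,2,8} 3  {2,7,8} 3  {6,7,8} 1
  4 to go: {1,2,7,8} 6  {2,6,7,8} 4  {5,6,7,8} 1
  5 to go: {1,2,6,7,8} 10  {2,5,6,7,8} 5  {4,5,6,7,8} 1
  6 to go: {1,2,5,6,7,8} 15  {2,4,5,6,7,8} 6  {3,4,5,6,7,8} 1
  7 to go: {1,2,4,5,6,7,8} 21  {2,3,4,5,6,7,8} 7
  if 0:t drops first: 28 orders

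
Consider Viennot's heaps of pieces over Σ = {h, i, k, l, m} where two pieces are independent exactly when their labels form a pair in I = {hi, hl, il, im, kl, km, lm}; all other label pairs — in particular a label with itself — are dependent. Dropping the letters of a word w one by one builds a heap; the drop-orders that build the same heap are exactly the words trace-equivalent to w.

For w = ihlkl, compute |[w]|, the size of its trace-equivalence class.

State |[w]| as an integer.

20

piece 0:i — minimal
piece 1:h — minimal
piece 2:l — minimal
piece 3:k rests on {0:i, 1:h}
piece 4:l rests on {2:l}
minimal pieces: {0:i, 1:h, 2:l}
ways to finish when only these pieces remain (= sum over removing one remaining piece with nothing left below it):
  1 left: {3}→1  {4}→1
  2 left: {0,3}→1  {1,3}→1  {2,4}→1  {3,4}→2
  3 left: {0,1,3}→2  {0,3,4}→3  {1,3,4}→3  {2,3,4}→3
  placing 0:i first → 6 extensions
  placing 1:h first → 6 extensions
  placing 2:l first → 8 extensions
total linear extensions = 20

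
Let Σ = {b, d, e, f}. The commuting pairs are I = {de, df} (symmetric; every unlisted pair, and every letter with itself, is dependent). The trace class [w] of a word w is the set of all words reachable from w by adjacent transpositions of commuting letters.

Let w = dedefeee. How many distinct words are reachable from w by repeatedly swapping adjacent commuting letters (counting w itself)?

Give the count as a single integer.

28

0(d) covers ∅
1(e) covers ∅
2(d) covers 0:d
3(e) covers 1:e
4(f) covers 3:e
5(e) covers 4:f
6(e) covers 5:e
7(e) covers 6:e
floor of heap: 0:d, 1:e
completions by unplaced set U, small U first (add the entries for U minus each lowest piece of U):
  |U|=1: {2}:1  {7}:1
  |U|=2: {0,2}:1  {2,7}:2  {6,7}:1
  |U|=3: {0,2,7}:3  {2,6,7}:3  {5,6,7}:1
  |U|=4: {0,2,6,7}:6  {2,5,6,7}:4  {4,5,6,7}:1
  |U|=5: {0,2,5,6,7}:10  {2,4,5,6,7}:5  {3,4,5,6,7}:1
  |U|=6: {0,2,4,5,6,7}:15  {1,3,4,5,6,7}:1  {2,3,4,5,6,7}:6
  start at 0(d): 7
  start at 1(e): 21
sum over floor = 28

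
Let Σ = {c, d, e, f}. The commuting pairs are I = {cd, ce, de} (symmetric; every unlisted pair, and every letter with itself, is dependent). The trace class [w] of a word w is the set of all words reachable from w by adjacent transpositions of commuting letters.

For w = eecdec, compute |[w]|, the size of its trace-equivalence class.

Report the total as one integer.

60

0(e) covers ∅
1(e) covers 0:e
2(c) covers ∅
3(d) covers ∅
4(e) covers 1:e
5(c) covers 2:c
floor of heap: 0:e, 2:c, 3:d
completions by unplaced set U, small U first (add the entries for U minus each lowest piece of U):
  |U|=1: {3}:1  {4}:1  {5}:1
  |U|=2: {1,4}:1  {2,5}:1  {3,4}:2  {3,5}:2  {4,5}:2
  |U|=3: {0,1,4}:1  {1,3,4}:3  {1,4,5}:3  {2,3,5}:3  {2,4,5}:3  {3,4,5}:6
  |U|=4: {0,1,3,4}:4  {0,1,4,5}:4  {1,2,4,5}:6  {1,3,4,5}:12  {2,3,4,5}:12
  start at 0(e): 30
  start at 2(c): 20
  start at 3(d): 10
sum over floor = 60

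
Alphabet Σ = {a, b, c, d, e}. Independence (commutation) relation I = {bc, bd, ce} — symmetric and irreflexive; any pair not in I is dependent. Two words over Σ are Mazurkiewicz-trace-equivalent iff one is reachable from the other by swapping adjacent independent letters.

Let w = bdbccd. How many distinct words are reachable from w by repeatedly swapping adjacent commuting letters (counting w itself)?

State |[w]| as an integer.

#0=b has no predecessor
#1=d has no predecessor
#2=b depends on [0:b]
#3=c depends on [1:d]
#4=c depends on [3:c]
#5=d depends on [4:c]
sources: [0:b, 1:d]
N(rest) = Σ N(rest − s) over sources s of rest; N(one piece) = 1:
  size 1 → [2]=1  [5]=1
  size 2 → [0,2]=1  [2,5]=2  [4,5]=1
  size 3 → [0,2,5]=3  [2,4,5]=3  [3,4,5]=1
  size 4 → [0,2,4,5]=6  [1,3,4,5]=1  [2,3,4,5]=4
  first=0(b) contributes 5
  first=1(d) contributes 10
|[w]| = 15

15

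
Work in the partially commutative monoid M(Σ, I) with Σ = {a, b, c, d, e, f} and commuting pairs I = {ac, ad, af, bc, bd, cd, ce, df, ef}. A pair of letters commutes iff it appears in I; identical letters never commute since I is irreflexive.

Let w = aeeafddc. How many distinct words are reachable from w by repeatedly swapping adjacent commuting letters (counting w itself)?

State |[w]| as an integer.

84

0(a) covers ∅
1(e) covers 0:a
2(e) covers 1:e
3(a) covers 2:e
4(f) covers ∅
5(d) covers 2:e
6(d) covers 5:d
7(c) covers 4:f
floor of heap: 0:a, 4:f
completions by unplaced set U, small U first (add the entries for U minus each lowest piece of U):
  |U|=1: {3}:1  {6}:1  {7}:1
  |U|=2: {3,6}:2  {3,7}:2  {4,7}:1  {5,6}:1  {6,7}:2
  |U|=3: {3,4,7}:3  {3,5,6}:3  {3,6,7}:6  {4,6,7}:3  {5,6,7}:3
  |U|=4: {2,3,5,6}:3  {3,4,6,7}:12  {3,5,6,7}:12  {4,5,6,7}:6
  |U|=5: {1,2,3,5,6}:3  {2,3,5,6,7}:15  {3,4,5,6,7}:30
  |U|=6: {0,1,2,3,5,6}:3  {1,2,3,5,6,7}:18  {2,3,4,5,6,7}:45
  start at 0(a): 63
  start at 4(f): 21
sum over floor = 84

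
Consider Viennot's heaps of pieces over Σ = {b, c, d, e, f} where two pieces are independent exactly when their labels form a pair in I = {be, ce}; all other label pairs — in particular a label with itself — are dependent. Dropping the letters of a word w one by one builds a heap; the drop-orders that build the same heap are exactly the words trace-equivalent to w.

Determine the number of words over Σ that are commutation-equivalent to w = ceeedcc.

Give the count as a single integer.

4

#0=c has no predecessor
#1=e has no predecessor
#2=e depends on [1:e]
#3=e depends on [2:e]
#4=d depends on [0:c, 3:e]
#5=c depends on [4:d]
#6=c depends on [5:c]
sources: [0:c, 1:e]
N(rest) = Σ N(rest − s) over sources s of rest; N(one piece) = 1:
  size 1 → [6]=1
  size 2 → [5,6]=1
  size 3 → [4,5,6]=1
  size 4 → [0,4,5,6]=1  [3,4,5,6]=1
  size 5 → [0,3,4,5,6]=2  [2,3,4,5,6]=1
  first=0(c) contributes 1
  first=1(e) contributes 3
|[w]| = 4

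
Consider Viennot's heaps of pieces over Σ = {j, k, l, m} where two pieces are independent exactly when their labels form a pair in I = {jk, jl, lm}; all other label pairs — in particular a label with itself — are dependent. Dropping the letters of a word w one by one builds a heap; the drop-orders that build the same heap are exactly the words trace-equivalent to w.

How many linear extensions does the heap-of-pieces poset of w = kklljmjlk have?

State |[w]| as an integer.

58

drop 0:k onto floor
drop 1:k onto {0:k}
drop 2:l onto {1:k}
drop 3:l onto {2:l}
drop 4:j onto floor
drop 5:m onto {1:k, 4:j}
drop 6:j onto {5:m}
drop 7:l onto {3:l}
drop 8:k onto {5:m, 7:l}
ground layer = {0:k, 4:j}
drop-orders for the pieces not yet dropped (sum over which currently-grounded one goes next):
  1 to go: {6} 1  {8} 1
  2 to go: {6,8} 2  {7,8} 1
  3 to go: {3,7,8} 1  {5,6,8} 2  {6,7,8} 3
  4 to go: {2,3,7,8} 1  {3,6,7,8} 4  {4,5,6,8} 2  {5,6,7,8} 5
  5 to go: {2,3,6,7,8} 5  {3,5,6,7,8} 9  {4,5,6,7,8} 7
  6 to go: {2,3,5,6,7,8} 14  {3,4,5,6,7,8} 16
  7 to go: {1,2,3,5,6,7,8} 14  {2,3,4,5,6,7,8} 30
  if 0:k drops first: 44 orders
  if 4:j drops first: 14 orders
heap linearizations: 58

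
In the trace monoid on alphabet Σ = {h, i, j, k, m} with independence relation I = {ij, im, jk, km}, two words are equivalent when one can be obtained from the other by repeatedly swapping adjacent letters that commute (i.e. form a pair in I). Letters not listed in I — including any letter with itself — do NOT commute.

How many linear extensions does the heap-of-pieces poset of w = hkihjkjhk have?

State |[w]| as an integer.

3

#0=h has no predecessor
#1=k depends on [0:h]
#2=i depends on [1:k]
#3=h depends on [2:i]
#4=j depends on [3:h]
#5=k depends on [3:h]
#6=j depends on [4:j]
#7=h depends on [5:k, 6:j]
#8=k depends on [7:h]
sources: [0:h]
N(rest) = Σ N(rest − s) over sources s of rest; N(one piece) = 1:
  size 1 → [8]=1
  size 2 → [7,8]=1
  size 3 → [5,7,8]=1  [6,7,8]=1
  size 4 → [4,6,7,8]=1  [5,6,7,8]=2
  size 5 → [4,5,6,7,8]=3
  size 6 → [3,4,5,6,7,8]=3
  size 7 → [2,3,4,5,6,7,8]=3
  first=0(h) contributes 3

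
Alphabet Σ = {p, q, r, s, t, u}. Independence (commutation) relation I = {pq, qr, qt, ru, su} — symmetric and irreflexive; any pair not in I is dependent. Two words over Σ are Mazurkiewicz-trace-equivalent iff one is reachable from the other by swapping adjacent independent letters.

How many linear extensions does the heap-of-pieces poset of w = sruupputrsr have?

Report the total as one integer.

6

#0=s has no predecessor
#1=r depends on [0:s]
#2=u has no predecessor
#3=u depends on [2:u]
#4=p depends on [1:r, 3:u]
#5=p depends on [4:p]
#6=u depends on [5:p]
#7=t depends on [6:u]
#8=r depends on [7:t]
#9=s depends on [8:r]
#10=r depends on [9:s]
sources: [0:s, 2:u]
N(rest) = Σ N(rest − s) over sources s of rest; N(one piece) = 1:
  size 1 → [10]=1
  size 2 → [9,10]=1
  size 3 → [8,9,10]=1
  size 4 → [7,8,9,10]=1
  size 5 → [6,7,8,9,10]=1
  size 6 → [5,6,7,8,9,10]=1
  size 7 → [4,5,6,7,8,9,10]=1
  size 8 → [1,4,5,6,7,8,9,10]=1  [3,4,5,6,7,8,9,10]=1
  size 9 → [0,1,4,5,6,7,8,9,10]=1  [1,3,4,5,6,7,8,9,10]=2  [2,3,4,5,6,7,8,9,10]=1
  first=0(s) contributes 3
  first=2(u) contributes 3
|[w]| = 6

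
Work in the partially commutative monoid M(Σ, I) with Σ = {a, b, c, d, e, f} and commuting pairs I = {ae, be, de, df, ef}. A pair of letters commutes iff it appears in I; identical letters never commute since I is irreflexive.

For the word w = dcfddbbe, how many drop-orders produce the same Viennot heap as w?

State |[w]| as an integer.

#0=d has no predecessor
#1=c depends on [0:d]
#2=f depends on [1:c]
#3=d depends on [1:c]
#4=d depends on [3:d]
#5=b depends on [2:f, 4:d]
#6=b depends on [5:b]
#7=e depends on [1:c]
sources: [0:d]
N(rest) = Σ N(rest − s) over sources s of rest; N(one piece) = 1:
  size 1 → [6]=1  [7]=1
  size 2 → [5,6]=1  [6,7]=2
  size 3 → [2,5,6]=1  [4,5,6]=1  [5,6,7]=3
  size 4 → [2,4,5,6]=2  [2,5,6,7]=4  [3,4,5,6]=1  [4,5,6,7]=4
  size 5 → [2,3,4,5,6]=3  [2,4,5,6,7]=10  [3,4,5,6,7]=5
  size 6 → [2,3,4,5,6,7]=18
  first=0(d) contributes 18

18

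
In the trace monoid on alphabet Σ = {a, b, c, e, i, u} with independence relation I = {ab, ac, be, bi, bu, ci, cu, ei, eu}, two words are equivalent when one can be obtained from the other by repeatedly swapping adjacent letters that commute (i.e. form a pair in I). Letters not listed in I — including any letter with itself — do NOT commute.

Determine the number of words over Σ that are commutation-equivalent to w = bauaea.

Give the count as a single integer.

0(b) covers ∅
1(a) covers ∅
2(u) covers 1:a
3(a) covers 2:u
4(e) covers 3:a
5(a) covers 4:e
floor of heap: 0:b, 1:a
completions by unplaced set U, small U first (add the entries for U minus each lowest piece of U):
  |U|=1: {0}:1  {5}:1
  |U|=2: {0,5}:2  {4,5}:1
  |U|=3: {0,4,5}:3  {3,4,5}:1
  |U|=4: {0,3,4,5}:4  {2,3,4,5}:1
  start at 0(b): 1
  start at 1(a): 5
sum over floor = 6

6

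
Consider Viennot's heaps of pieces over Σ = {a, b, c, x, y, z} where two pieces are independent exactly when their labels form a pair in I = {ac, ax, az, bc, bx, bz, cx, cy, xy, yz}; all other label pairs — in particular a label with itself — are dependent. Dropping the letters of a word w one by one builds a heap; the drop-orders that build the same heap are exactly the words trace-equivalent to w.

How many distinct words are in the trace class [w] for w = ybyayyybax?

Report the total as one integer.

10

piece 0:y — minimal
piece 1:b rests on {0:y}
piece 2:y rests on {1:b}
piece 3:a rests on {2:y}
piece 4:y rests on {3:a}
piece 5:y rests on {4:y}
piece 6:y rests on {5:y}
piece 7:b rests on {6:y}
piece 8:a rests on {7:b}
piece 9:x — minimal
minimal pieces: {0:y, 9:x}
ways to finish when only these pieces remain (= sum over removing one remaining piece with nothing left below it):
  1 left: {8}→1  {9}→1
  2 left: {7,8}→1  {8,9}→2
  3 left: {6,7,8}→1  {7,8,9}→3
  4 left: {5,6,7,8}→1  {6,7,8,9}→4
  5 left: {4,5,6,7,8}→1  {5,6,7,8,9}→5
  6 left: {3,4,5,6,7,8}→1  {4,5,6,7,8,9}→6
  7 left: {2,3,4,5,6,7,8}→1  {3,4,5,6,7,8,9}→7
  8 left: {1,2,3,4,5,6,7,8}→1  {2,3,4,5,6,7,8,9}→8
  placing 0:y first → 9 extensions
  placing 9:x first → 1 extensions
total linear extensions = 10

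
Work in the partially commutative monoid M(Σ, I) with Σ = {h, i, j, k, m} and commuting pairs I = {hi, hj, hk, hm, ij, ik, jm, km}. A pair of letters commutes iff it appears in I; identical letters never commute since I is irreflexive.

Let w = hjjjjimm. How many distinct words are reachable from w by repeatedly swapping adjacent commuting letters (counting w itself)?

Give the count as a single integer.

drop 0:h onto floor
drop 1:j onto floor
drop 2:j onto {1:j}
drop 3:j onto {2:j}
drop 4:j onto {3:j}
drop 5:i onto floor
drop 6:m onto {5:i}
drop 7:m onto {6:m}
ground layer = {0:h, 1:j, 5:i}
drop-orders for the pieces not yet dropped (sum over which currently-grounded one goes next):
  1 to go: {0} 1  {4} 1  {7} 1
  2 to go: {0,4} 2  {0,7} 2  {3,4} 1  {4,7} 2  {6,7} 1
  3 to go: {0,3,4} 3  {0,4,7} 6  {0,6,7} 3  {2,3,4} 1  {3,4,7} 3  {4,6,7} 3  {5,6,7} 1
  4 to go: {0,2,3,4} 4  {0,3,4,7} 12  {0,4,6,7} 12  {0,5,6,7} 4  {1,2,3,4} 1  {2,3,4,7} 4  {3,4,6,7} 6  {4,5,6,7} 4
  5 to go: {0,1,2,3,4} 5  {0,2,3,4,7} 20  {0,3,4,6,7} 30  {0,4,5,6,7} 20  {1,2,3,4,7} 5  {2,3,4,6,7} 10  {3,4,5,6,7} 10
  6 to go: {0,1,2,3,4,7} 30  {0,2,3,4,6,7} 60  {0,3,4,5,6,7} 60  {1,2,3,4,6,7} 15  {2,3,4,5,6,7} 20
  if 0:h drops first: 35 orders
  if 1:j drops first: 140 orders
  if 5:i drops first: 105 orders
heap linearizations: 280

280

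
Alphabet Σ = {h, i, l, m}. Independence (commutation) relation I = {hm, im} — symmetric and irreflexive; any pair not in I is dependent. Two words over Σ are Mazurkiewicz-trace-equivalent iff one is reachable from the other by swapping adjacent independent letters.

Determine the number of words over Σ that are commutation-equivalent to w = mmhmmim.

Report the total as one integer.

piece 0:m — minimal
piece 1:m rests on {0:m}
piece 2:h — minimal
piece 3:m rests on {1:m}
piece 4:m rests on {3:m}
piece 5:i rests on {2:h}
piece 6:m rests on {4:m}
minimal pieces: {0:m, 2:h}
ways to finish when only these pieces remain (= sum over removing one remaining piece with nothing left below it):
  1 left: {5}→1  {6}→1
  2 left: {2,5}→1  {4,6}→1  {5,6}→2
  3 left: {2,5,6}→3  {3,4,6}→1  {4,5,6}→3
  4 left: {1,3,4,6}→1  {2,4,5,6}→6  {3,4,5,6}→4
  5 left: {0,1,3,4,6}→1  {1,3,4,5,6}→5  {2,3,4,5,6}→10
  placing 0:m first → 15 extensions
  placing 2:h first → 6 extensions
total linear extensions = 21

21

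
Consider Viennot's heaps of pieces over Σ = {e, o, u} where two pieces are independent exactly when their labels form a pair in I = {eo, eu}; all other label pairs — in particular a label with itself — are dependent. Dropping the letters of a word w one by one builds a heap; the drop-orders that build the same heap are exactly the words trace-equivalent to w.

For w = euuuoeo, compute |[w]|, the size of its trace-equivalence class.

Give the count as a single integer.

21

#0=e has no predecessor
#1=u has no predecessor
#2=u depends on [1:u]
#3=u depends on [2:u]
#4=o depends on [3:u]
#5=e depends on [0:e]
#6=o depends on [4:o]
sources: [0:e, 1:u]
N(rest) = Σ N(rest − s) over sources s of rest; N(one piece) = 1:
  size 1 → [5]=1  [6]=1
  size 2 → [0,5]=1  [4,6]=1  [5,6]=2
  size 3 → [0,5,6]=3  [3,4,6]=1  [4,5,6]=3
  size 4 → [0,4,5,6]=6  [2,3,4,6]=1  [3,4,5,6]=4
  size 5 → [0,3,4,5,6]=10  [1,2,3,4,6]=1  [2,3,4,5,6]=5
  first=0(e) contributes 6
  first=1(u) contributes 15
|[w]| = 21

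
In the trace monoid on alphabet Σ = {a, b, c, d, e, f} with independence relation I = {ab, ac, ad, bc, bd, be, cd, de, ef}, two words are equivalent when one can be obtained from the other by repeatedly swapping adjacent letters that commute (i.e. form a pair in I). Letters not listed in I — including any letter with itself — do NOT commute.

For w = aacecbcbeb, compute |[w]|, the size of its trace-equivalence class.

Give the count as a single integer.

360

drop 0:a onto floor
drop 1:a onto {0:a}
drop 2:c onto floor
drop 3:e onto {1:a, 2:c}
drop 4:c onto {3:e}
drop 5:b onto floor
drop 6:c onto {4:c}
drop 7:b onto {5:b}
drop 8:e onto {6:c}
drop 9:b onto {7:b}
ground layer = {0:a, 2:c, 5:b}
drop-orders for the pieces not yet dropped (sum over which currently-grounded one goes next):
  1 to go: {8} 1  {9} 1
  2 to go: {6,8} 1  {7,9} 1  {8,9} 2
  3 to go: {4,6,8} 1  {5,7,9} 1  {6,8,9} 3  {7,8,9} 3
  4 to go: {3,4,6,8} 1  {4,6,8,9} 4  {5,7,8,9} 4  {6,7,8,9} 6
  5 to go: {1,3,4,6,8} 1  {2,3,4,6,8} 1  {3,4,6,8,9} 5  {4,6,7,8,9} 10  {5,6,7,8,9} 10
  6 to go: {0,1,3,4,6,8} 1  {1,2,3,4,6,8} 2  {1,3,4,6,8,9} 6  {2,3,4,6,8,9} 6  {3,4,6,7,8,9} 15  {4,5,6,7,8,9} 20
  7 to go: {0,1,2,3,4,6,8} 3  {0,1,3,4,6,8,9} 7  {1,2,3,4,6,8,9} 14  {1,3,4,6,7,8,9} 21  {2,3,4,6,7,8,9} 21  {3,4,5,6,7,8,9} 35
  8 to go: {0,1,2,3,4,6,8,9} 24  {0,1,3,4,6,7,8,9} 28  {1,2,3,4,6,7,8,9} 56  {1,3,4,5,6,7,8,9} 56  {2,3,4,5,6,7,8,9} 56
  if 0:a drops first: 168 orders
  if 2:c drops first: 84 orders
  if 5:b drops first: 108 orders
heap linearizations: 360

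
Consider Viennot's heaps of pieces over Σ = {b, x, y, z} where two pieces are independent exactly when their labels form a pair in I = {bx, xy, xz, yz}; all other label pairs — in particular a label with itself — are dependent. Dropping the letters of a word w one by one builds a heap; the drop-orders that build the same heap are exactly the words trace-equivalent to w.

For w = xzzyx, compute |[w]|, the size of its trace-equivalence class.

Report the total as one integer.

30

piece 0:x — minimal
piece 1:z — minimal
piece 2:z rests on {1:z}
piece 3:y — minimal
piece 4:x rests on {0:x}
minimal pieces: {0:x, 1:z, 3:y}
ways to finish when only these pieces remain (= sum over removing one remaining piece with nothing left below it):
  1 left: {2}→1  {3}→1  {4}→1
  2 left: {0,4}→1  {1,2}→1  {2,3}→2  {2,4}→2  {3,4}→2
  3 left: {0,2,4}→3  {0,3,4}→3  {1,2,3}→3  {1,2,4}→3  {2,3,4}→6
  placing 0:x first → 12 extensions
  placing 1:z first → 12 extensions
  placing 3:y first → 6 extensions
total linear extensions = 30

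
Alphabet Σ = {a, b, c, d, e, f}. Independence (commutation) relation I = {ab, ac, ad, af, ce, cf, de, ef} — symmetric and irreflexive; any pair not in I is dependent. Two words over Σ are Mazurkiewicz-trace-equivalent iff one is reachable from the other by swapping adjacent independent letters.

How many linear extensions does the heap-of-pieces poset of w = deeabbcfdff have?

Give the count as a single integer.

piece 0:d — minimal
piece 1:e — minimal
piece 2:e rests on {1:e}
piece 3:a rests on {2:e}
piece 4:b rests on {0:d, 2:e}
piece 5:b rests on {4:b}
piece 6:c rests on {5:b}
piece 7:f rests on {5:b}
piece 8:d rests on {6:c, 7:f}
piece 9:f rests on {8:d}
piece 10:f rests on {9:f}
minimal pieces: {0:d, 1:e}
ways to finish when only these pieces remain (= sum over removing one remaining piece with nothing left below it):
  1 left: {3}→1  {10}→1
  2 left: {3,10}→2  {9,10}→1
  3 left: {3,9,10}→3  {8,9,10}→1
  4 left: {3,8,9,10}→4  {6,8,9,10}→1  {7,8,9,10}→1
  5 left: {3,6,8,9,10}→5  {3,7,8,9,10}→5  {6,7,8,9,10}→2
  6 left: {3,6,7,8,9,10}→12  {5,6,7,8,9,10}→2
  7 left: {3,5,6,7,8,9,10}→14  {4,5,6,7,8,9,10}→2
  8 left: {0,4,5,6,7,8,9,10}→2  {3,4,5,6,7,8,9,10}→16
  9 left: {0,3,4,5,6,7,8,9,10}→18  {2,3,4,5,6,7,8,9,10}→16
  placing 0:d first → 16 extensions
  placing 1:e first → 34 extensions
total linear extensions = 50

50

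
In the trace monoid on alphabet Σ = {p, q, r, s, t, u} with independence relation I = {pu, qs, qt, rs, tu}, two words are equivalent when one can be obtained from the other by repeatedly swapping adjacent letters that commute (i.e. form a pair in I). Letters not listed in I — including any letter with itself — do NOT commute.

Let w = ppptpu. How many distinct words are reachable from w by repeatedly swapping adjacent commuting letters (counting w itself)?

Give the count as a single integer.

6

0(p) covers ∅
1(p) covers 0:p
2(p) covers 1:p
3(t) covers 2:p
4(p) covers 3:t
5(u) covers ∅
floor of heap: 0:p, 5:u
completions by unplaced set U, small U first (add the entries for U minus each lowest piece of U):
  |U|=1: {4}:1  {5}:1
  |U|=2: {3,4}:1  {4,5}:2
  |U|=3: {2,3,4}:1  {3,4,5}:3
  |U|=4: {1,2,3,4}:1  {2,3,4,5}:4
  start at 0(p): 5
  start at 5(u): 1
sum over floor = 6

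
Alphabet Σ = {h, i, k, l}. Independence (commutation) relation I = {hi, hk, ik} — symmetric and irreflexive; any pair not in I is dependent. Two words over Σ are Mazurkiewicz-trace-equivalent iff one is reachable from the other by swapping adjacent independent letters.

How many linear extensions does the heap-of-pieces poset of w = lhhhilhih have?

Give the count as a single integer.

12

0(l) covers ∅
1(h) covers 0:l
2(h) covers 1:h
3(h) covers 2:h
4(i) covers 0:l
5(l) covers 3:h, 4:i
6(h) covers 5:l
7(i) covers 5:l
8(h) covers 6:h
floor of heap: 0:l
completions by unplaced set U, small U first (add the entries for U minus each lowest piece of U):
  |U|=1: {7}:1  {8}:1
  |U|=2: {6,8}:1  {7,8}:2
  |U|=3: {6,7,8}:3
  |U|=4: {5,6,7,8}:3
  |U|=5: {3,5,6,7,8}:3  {4,5,6,7,8}:3
  |U|=6: {2,3,5,6,7,8}:3  {3,4,5,6,7,8}:6
  |U|=7: {1,2,3,5,6,7,8}:3  {2,3,4,5,6,7,8}:9
  start at 0(l): 12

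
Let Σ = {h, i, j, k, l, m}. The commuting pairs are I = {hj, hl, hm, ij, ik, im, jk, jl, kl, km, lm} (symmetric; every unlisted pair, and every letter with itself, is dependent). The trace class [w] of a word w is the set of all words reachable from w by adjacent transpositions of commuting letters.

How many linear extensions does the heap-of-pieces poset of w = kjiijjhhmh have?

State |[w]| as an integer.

drop 0:k onto floor
drop 1:j onto floor
drop 2:i onto floor
drop 3:i onto {2:i}
drop 4:j onto {1:j}
drop 5:j onto {4:j}
drop 6:h onto {0:k, 3:i}
drop 7:h onto {6:h}
drop 8:m onto {5:j}
drop 9:h onto {7:h}
ground layer = {0:k, 1:j, 2:i}
drop-orders for the pieces not yet dropped (sum over which currently-grounded one goes next):
  1 to go: {8} 1  {9} 1
  2 to go: {5,8} 1  {7,9} 1  {8,9} 2
  3 to go: {4,5,8} 1  {5,8,9} 3  {6,7,9} 1  {7,8,9} 3
  4 to go: {0,6,7,9} 1  {1,4,5,8} 1  {3,6,7,9} 1  {4,5,8,9} 4  {5,7,8,9} 6  {6,7,8,9} 4
  5 to go: {0,3,6,7,9} 2  {0,6,7,8,9} 5  {1,4,5,8,9} 5  {2,3,6,7,9} 1  {3,6,7,8,9} 5  {4,5,7,8,9} 10  {5,6,7,8,9} 10
  6 to go: {0,2,3,6,7,9} 3  {0,3,6,7,8,9} 12  {0,5,6,7,8,9} 15  {1,4,5,7,8,9} 15  {2,3,6,7,8,9} 6  {3,5,6,7,8,9} 15  {4,5,6,7,8,9} 20
  7 to go: {0,2,3,6,7,8,9} 21  {0,3,5,6,7,8,9} 42  {0,4,5,6,7,8,9} 35  {1,4,5,6,7,8,9} 35  {2,3,5,6,7,8,9} 21  {3,4,5,6,7,8,9} 35
  8 to go: {0,1,4,5,6,7,8,9} 70  {0,2,3,5,6,7,8,9} 84  {0,3,4,5,6,7,8,9} 112  {1,3,4,5,6,7,8,9} 70  {2,3,4,5,6,7,8,9} 56
  if 0:k drops first: 126 orders
  if 1:j drops first: 252 orders
  if 2:i drops first: 252 orders
heap linearizations: 630

630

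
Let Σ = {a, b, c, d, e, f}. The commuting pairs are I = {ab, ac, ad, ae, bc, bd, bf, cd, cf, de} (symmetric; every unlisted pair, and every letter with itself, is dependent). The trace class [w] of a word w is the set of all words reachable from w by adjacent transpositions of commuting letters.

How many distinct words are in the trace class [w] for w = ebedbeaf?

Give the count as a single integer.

42

piece 0:e — minimal
piece 1:b rests on {0:e}
piece 2:e rests on {1:b}
piece 3:d — minimal
piece 4:b rests on {2:e}
piece 5:e rests on {4:b}
piece 6:a — minimal
piece 7:f rests on {3:d, 5:e, 6:a}
minimal pieces: {0:e, 3:d, 6:a}
ways to finish when only these pieces remain (= sum over removing one remaining piece with nothing left below it):
  1 left: {7}→1
  2 left: {3,7}→1  {5,7}→1  {6,7}→1
  3 left: {3,5,7}→2  {3,6,7}→2  {4,5,7}→1  {5,6,7}→2
  4 left: {2,4,5,7}→1  {3,4,5,7}→3  {3,5,6,7}→6  {4,5,6,7}→3
  5 left: {1,2,4,5,7}→1  {2,3,4,5,7}→4  {2,4,5,6,7}→4  {3,4,5,6,7}→12
  6 left: {0,1,2,4,5,7}→1  {1,2,3,4,5,7}→5  {1,2,4,5,6,7}→5  {2,3,4,5,6,7}→20
  placing 0:e first → 30 extensions
  placing 3:d first → 6 extensions
  placing 6:a first → 6 extensions
total linear extensions = 42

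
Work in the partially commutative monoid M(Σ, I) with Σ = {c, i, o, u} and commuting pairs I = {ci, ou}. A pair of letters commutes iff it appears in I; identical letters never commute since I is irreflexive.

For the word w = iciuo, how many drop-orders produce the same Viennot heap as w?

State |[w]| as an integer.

6

drop 0:i onto floor
drop 1:c onto floor
drop 2:i onto {0:i}
drop 3:u onto {1:c, 2:i}
drop 4:o onto {1:c, 2:i}
ground layer = {0:i, 1:c}
drop-orders for the pieces not yet dropped (sum over which currently-grounded one goes next):
  1 to go: {3} 1  {4} 1
  2 to go: {3,4} 2
  3 to go: {1,3,4} 2  {2,3,4} 2
  if 0:i drops first: 4 orders
  if 1:c drops first: 2 orders
heap linearizations: 6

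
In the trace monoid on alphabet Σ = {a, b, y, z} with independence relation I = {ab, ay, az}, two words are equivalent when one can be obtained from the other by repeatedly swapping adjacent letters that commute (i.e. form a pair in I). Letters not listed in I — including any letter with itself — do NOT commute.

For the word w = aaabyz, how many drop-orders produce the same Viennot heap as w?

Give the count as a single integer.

20

piece 0:a — minimal
piece 1:a rests on {0:a}
piece 2:a rests on {1:a}
piece 3:b — minimal
piece 4:y rests on {3:b}
piece 5:z rests on {4:y}
minimal pieces: {0:a, 3:b}
ways to finish when only these pieces remain (= sum over removing one remaining piece with nothing left below it):
  1 left: {2}→1  {5}→1
  2 left: {1,2}→1  {2,5}→2  {4,5}→1
  3 left: {0,1,2}→1  {1,2,5}→3  {2,4,5}→3  {3,4,5}→1
  4 left: {0,1,2,5}→4  {1,2,4,5}→6  {2,3,4,5}→4
  placing 0:a first → 10 extensions
  placing 3:b first → 10 extensions
total linear extensions = 20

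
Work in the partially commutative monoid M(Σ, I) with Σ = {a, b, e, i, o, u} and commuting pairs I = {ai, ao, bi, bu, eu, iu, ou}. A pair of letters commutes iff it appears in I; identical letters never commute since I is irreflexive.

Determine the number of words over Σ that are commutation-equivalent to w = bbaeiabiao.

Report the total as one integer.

#0=b has no predecessor
#1=b depends on [0:b]
#2=a depends on [1:b]
#3=e depends on [2:a]
#4=i depends on [3:e]
#5=a depends on [3:e]
#6=b depends on [5:a]
#7=i depends on [4:i]
#8=a depends on [6:b]
#9=o depends on [6:b, 7:i]
sources: [0:b]
N(rest) = Σ N(rest − s) over sources s of rest; N(one piece) = 1:
  size 1 → [8]=1  [9]=1
  size 2 → [7,9]=1  [8,9]=2
  size 3 → [4,7,9]=1  [6,8,9]=2  [7,8,9]=3
  size 4 → [4,7,8,9]=4  [5,6,8,9]=2  [6,7,8,9]=5
  size 5 → [4,6,7,8,9]=9  [5,6,7,8,9]=7
  size 6 → [4,5,6,7,8,9]=16
  size 7 → [3,4,5,6,7,8,9]=16
  size 8 → [2,3,4,5,6,7,8,9]=16
  first=0(b) contributes 16

16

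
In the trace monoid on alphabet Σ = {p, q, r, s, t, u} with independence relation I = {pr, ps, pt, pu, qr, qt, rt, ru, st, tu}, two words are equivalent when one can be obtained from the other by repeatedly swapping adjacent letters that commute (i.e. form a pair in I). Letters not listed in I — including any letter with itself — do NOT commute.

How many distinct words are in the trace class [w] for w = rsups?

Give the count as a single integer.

5

#0=r has no predecessor
#1=s depends on [0:r]
#2=u depends on [1:s]
#3=p has no predecessor
#4=s depends on [2:u]
sources: [0:r, 3:p]
N(rest) = Σ N(rest − s) over sources s of rest; N(one piece) = 1:
  size 1 → [3]=1  [4]=1
  size 2 → [2,4]=1  [3,4]=2
  size 3 → [1,2,4]=1  [2,3,4]=3
  first=0(r) contributes 4
  first=3(p) contributes 1
|[w]| = 5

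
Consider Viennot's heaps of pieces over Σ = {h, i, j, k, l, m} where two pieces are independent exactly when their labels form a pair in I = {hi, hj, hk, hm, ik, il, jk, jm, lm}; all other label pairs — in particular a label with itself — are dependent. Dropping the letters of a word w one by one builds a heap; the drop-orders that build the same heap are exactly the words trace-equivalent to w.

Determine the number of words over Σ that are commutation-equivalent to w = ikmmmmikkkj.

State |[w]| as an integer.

#0=i has no predecessor
#1=k has no predecessor
#2=m depends on [0:i, 1:k]
#3=m depends on [2:m]
#4=m depends on [3:m]
#5=m depends on [4:m]
#6=i depends on [5:m]
#7=k depends on [5:m]
#8=k depends on [7:k]
#9=k depends on [8:k]
#10=j depends on [6:i]
sources: [0:i, 1:k]
N(rest) = Σ N(rest − s) over sources s of rest; N(one piece) = 1:
  size 1 → [9]=1  [10]=1
  size 2 → [6,10]=1  [8,9]=1  [9,10]=2
  size 3 → [6,9,10]=3  [7,8,9]=1  [8,9,10]=3
  size 4 → [6,8,9,10]=6  [7,8,9,10]=4
  size 5 → [6,7,8,9,10]=10
  size 6 → [5,6,7,8,9,10]=10
  size 7 → [4,5,6,7,8,9,10]=10
  size 8 → [3,4,5,6,7,8,9,10]=10
  size 9 → [2,3,4,5,6,7,8,9,10]=10
  first=0(i) contributes 10
  first=1(k) contributes 10
|[w]| = 20

20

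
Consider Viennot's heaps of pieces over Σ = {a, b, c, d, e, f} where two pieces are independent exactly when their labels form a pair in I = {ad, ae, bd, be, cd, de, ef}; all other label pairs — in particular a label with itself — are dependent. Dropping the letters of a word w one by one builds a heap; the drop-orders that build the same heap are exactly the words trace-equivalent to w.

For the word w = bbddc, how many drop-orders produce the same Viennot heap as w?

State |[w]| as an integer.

10

drop 0:b onto floor
drop 1:b onto {0:b}
drop 2:d onto floor
drop 3:d onto {2:d}
drop 4:c onto {1:b}
ground layer = {0:b, 2:d}
drop-orders for the pieces not yet dropped (sum over which currently-grounded one goes next):
  1 to go: {3} 1  {4} 1
  2 to go: {1,4} 1  {2,3} 1  {3,4} 2
  3 to go: {0,1,4} 1  {1,3,4} 3  {2,3,4} 3
  if 0:b drops first: 6 orders
  if 2:d drops first: 4 orders
heap linearizations: 10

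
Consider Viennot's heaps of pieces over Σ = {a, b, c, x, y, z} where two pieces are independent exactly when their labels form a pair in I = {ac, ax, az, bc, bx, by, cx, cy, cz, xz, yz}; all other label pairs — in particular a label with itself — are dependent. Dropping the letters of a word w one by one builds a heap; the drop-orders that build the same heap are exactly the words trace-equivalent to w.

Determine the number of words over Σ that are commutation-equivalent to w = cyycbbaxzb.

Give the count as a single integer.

3060

0(c) covers ∅
1(y) covers ∅
2(y) covers 1:y
3(c) covers 0:c
4(b) covers ∅
5(b) covers 4:b
6(a) covers 2:y, 5:b
7(x) covers 2:y
8(z) covers 5:b
9(b) covers 6:a, 8:z
floor of heap: 0:c, 1:y, 4:b
completions by unplaced set U, small U first (add the entries for U minus each lowest piece of U):
  |U|=1: {3}:1  {7}:1  {9}:1
  |U|=2: {0,3}:1  {3,7}:2  {3,9}:2  {6,9}:1  {7,9}:2  {8,9}:1
  |U|=3: {0,3,7}:3  {0,3,9}:3  {3,6,9}:3  {3,7,9}:6  {3,8,9}:3  {6,7,9}:3  {6,8,9}:2  {7,8,9}:3
  |U|=4: {0,3,6,9}:6  {0,3,7,9}:12  {0,3,8,9}:6  {2,6,7,9}:3  {3,6,7,9}:12  {3,6,8,9}:8  {3,7,8,9}:12  {5,6,8,9}:2  {6,7,8,9}:8
  |U|=5: {0,3,6,7,9}:30  {0,3,6,8,9}:20  {0,3,7,8,9}:30  {1,2,6,7,9}:3  {2,3,6,7,9}:15  {2,6,7,8,9}:11  {3,5,6,8,9}:10  {3,6,7,8,9}:40  {4,5,6,8,9}:2  {5,6,7,8,9}:10
  |U|=6: {0,2,3,6,7,9}:45  {0,3,5,6,8,9}:30  {0,3,6,7,8,9}:120  {1,2,3,6,7,9}:18  {1,2,6,7,8,9}:14  {2,3,6,7,8,9}:66  {2,5,6,7,8,9}:21  {3,4,5,6,8,9}:12  {3,5,6,7,8,9}:60  {4,5,6,7,8,9}:12
  |U|=7: {0,1,2,3,6,7,9}:63  {0,2,3,6,7,8,9}:231  {0,3,4,5,6,8,9}:42  {0,3,5,6,7,8,9}:210  {1,2,3,6,7,8,9}:98  {1,2,5,6,7,8,9}:35  {2,3,5,6,7,8,9}:147  {2,4,5,6,7,8,9}:33  {3,4,5,6,7,8,9}:84
  |U|=8: {0,1,2,3,6,7,8,9}:392  {0,2,3,5,6,7,8,9}:588  {0,3,4,5,6,7,8,9}:336  {1,2,3,5,6,7,8,9}:280  {1,2,4,5,6,7,8,9}:68  {2,3,4,5,6,7,8,9}:264
  start at 0(c): 612
  start at 1(y): 1188
  start at 4(b): 1260
sum over floor = 3060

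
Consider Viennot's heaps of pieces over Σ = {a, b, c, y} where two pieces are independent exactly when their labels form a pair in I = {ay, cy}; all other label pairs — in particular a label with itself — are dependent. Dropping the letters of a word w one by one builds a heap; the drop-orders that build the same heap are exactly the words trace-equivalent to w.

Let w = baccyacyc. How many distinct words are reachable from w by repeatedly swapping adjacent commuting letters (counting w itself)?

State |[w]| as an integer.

0(b) covers ∅
1(a) covers 0:b
2(c) covers 1:a
3(c) covers 2:c
4(y) covers 0:b
5(a) covers 3:c
6(c) covers 5:a
7(y) covers 4:y
8(c) covers 6:c
floor of heap: 0:b
completions by unplaced set U, small U first (add the entries for U minus each lowest piece of U):
  |U|=1: {7}:1  {8}:1
  |U|=2: {4,7}:1  {6,8}:1  {7,8}:2
  |U|=3: {4,7,8}:3  {5,6,8}:1  {6,7,8}:3
  |U|=4: {3,5,6,8}:1  {4,6,7,8}:6  {5,6,7,8}:4
  |U|=5: {2,3,5,6,8}:1  {3,5,6,7,8}:5  {4,5,6,7,8}:10
  |U|=6: {1,2,3,5,6,8}:1  {2,3,5,6,7,8}:6  {3,4,5,6,7,8}:15
  |U|=7: {1,2,3,5,6,7,8}:7  {2,3,4,5,6,7,8}:21
  start at 0(b): 28

28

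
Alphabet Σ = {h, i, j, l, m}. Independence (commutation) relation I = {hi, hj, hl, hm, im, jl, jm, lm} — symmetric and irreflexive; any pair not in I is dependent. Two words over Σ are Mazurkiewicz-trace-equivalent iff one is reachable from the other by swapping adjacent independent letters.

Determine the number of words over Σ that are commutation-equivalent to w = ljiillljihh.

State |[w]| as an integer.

440

0(l) covers ∅
1(j) covers ∅
2(i) covers 0:l, 1:j
3(i) covers 2:i
4(l) covers 3:i
5(l) covers 4:l
6(l) covers 5:l
7(j) covers 3:i
8(i) covers 6:l, 7:j
9(h) covers ∅
10(h) covers 9:h
floor of heap: 0:l, 1:j, 9:h
completions by unplaced set U, small U first (add the entries for U minus each lowest piece of U):
  |U|=1: {8}:1  {10}:1
  |U|=2: {6,8}:1  {7,8}:1  {8,10}:2  {9,10}:1
  |U|=3: {5,6,8}:1  {6,7,8}:2  {6,8,10}:3  {7,8,10}:3  {8,9,10}:3
  |U|=4: {4,5,6,8}:1  {5,6,7,8}:3  {5,6,8,10}:4  {6,7,8,10}:8  {6,8,9,10}:6  {7,8,9,10}:6
  |U|=5: {4,5,6,7,8}:4  {4,5,6,8,10}:5  {5,6,7,8,10}:15  {5,6,8,9,10}:10  {6,7,8,9,10}:20
  |U|=6: {3,4,5,6,7,8}:4  {4,5,6,7,8,10}:24  {4,5,6,8,9,10}:15  {5,6,7,8,9,10}:45
  |U|=7: {2,3,4,5,6,7,8}:4  {3,4,5,6,7,8,10}:28  {4,5,6,7,8,9,10}:84
  |U|=8: {0,2,3,4,5,6,7,8}:4  {1,2,3,4,5,6,7,8}:4  {2,3,4,5,6,7,8,10}:32  {3,4,5,6,7,8,9,10}:112
  |U|=9: {0,1,2,3,4,5,6,7,8}:8  {0,2,3,4,5,6,7,8,10}:36  {1,2,3,4,5,6,7,8,10}:36  {2,3,4,5,6,7,8,9,10}:144
  start at 0(l): 180
  start at 1(j): 180
  start at 9(h): 80
sum over floor = 440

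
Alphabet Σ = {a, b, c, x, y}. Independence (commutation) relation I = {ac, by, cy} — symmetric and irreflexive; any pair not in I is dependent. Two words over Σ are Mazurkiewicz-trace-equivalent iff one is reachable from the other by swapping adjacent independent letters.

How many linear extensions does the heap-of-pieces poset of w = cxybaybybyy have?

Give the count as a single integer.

30

drop 0:c onto floor
drop 1:x onto {0:c}
drop 2:y onto {1:x}
drop 3:b onto {1:x}
drop 4:a onto {2:y, 3:b}
drop 5:y onto {4:a}
drop 6:b onto {4:a}
drop 7:y onto {5:y}
drop 8:b onto {6:b}
drop 9:y onto {7:y}
drop 10:y onto {9:y}
ground layer = {0:c}
drop-orders for the pieces not yet dropped (sum over which currently-grounded one goes next):
  1 to go: {8} 1  {10} 1
  2 to go: {6,8} 1  {8,10} 2  {9,10} 1
  3 to go: {6,8,10} 3  {7,9,10} 1  {8,9,10} 3
  4 to go: {5,7,9,10} 1  {6,8,9,10} 6  {7,8,9,10} 4
  5 to go: {5,7,8,9,10} 5  {6,7,8,9,10} 10
  6 to go: {5,6,7,8,9,10} 15
  7 to go: {4,5,6,7,8,9,10} 15
  8 to go: {2,4,5,6,7,8,9,10} 15  {3,4,5,6,7,8,9,10} 15
  9 to go: {2,3,4,5,6,7,8,9,10} 30
  if 0:c drops first: 30 orders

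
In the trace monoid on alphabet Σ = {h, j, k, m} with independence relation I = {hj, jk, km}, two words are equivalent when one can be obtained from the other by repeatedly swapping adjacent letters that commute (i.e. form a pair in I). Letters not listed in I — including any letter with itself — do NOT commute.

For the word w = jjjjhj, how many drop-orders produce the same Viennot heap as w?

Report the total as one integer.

#0=j has no predecessor
#1=j depends on [0:j]
#2=j depends on [1:j]
#3=j depends on [2:j]
#4=h has no predecessor
#5=j depends on [3:j]
sources: [0:j, 4:h]
N(rest) = Σ N(rest − s) over sources s of rest; N(one piece) = 1:
  size 1 → [4]=1  [5]=1
  size 2 → [3,5]=1  [4,5]=2
  size 3 → [2,3,5]=1  [3,4,5]=3
  size 4 → [1,2,3,5]=1  [2,3,4,5]=4
  first=0(j) contributes 5
  first=4(h) contributes 1
|[w]| = 6

6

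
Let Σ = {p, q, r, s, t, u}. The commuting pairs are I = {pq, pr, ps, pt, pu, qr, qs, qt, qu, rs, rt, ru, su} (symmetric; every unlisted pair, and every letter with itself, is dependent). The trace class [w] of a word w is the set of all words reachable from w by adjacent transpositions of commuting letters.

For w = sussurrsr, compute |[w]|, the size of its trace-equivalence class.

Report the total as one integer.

0(s) covers ∅
1(u) covers ∅
2(s) covers 0:s
3(s) covers 2:s
4(u) covers 1:u
5(r) covers ∅
6(r) covers 5:r
7(s) covers 3:s
8(r) covers 6:r
floor of heap: 0:s, 1:u, 5:r
completions by unplaced set U, small U first (add the entries for U minus each lowest piece of U):
  |U|=1: {4}:1  {7}:1  {8}:1
  |U|=2: {1,4}:1  {3,7}:1  {4,7}:2  {4,8}:2  {6,8}:1  {7,8}:2
  |U|=3: {1,4,7}:3  {1,4,8}:3  {2,3,7}:1  {3,4,7}:3  {3,7,8}:3  {4,6,8}:3  {4,7,8}:6  {5,6,8}:1  {6,7,8}:3
  |U|=4: {0,2,3,7}:1  {1,3,4,7}:6  {1,4,6,8}:6  {1,4,7,8}:12  {2,3,4,7}:4  {2,3,7,8}:4  {3,4,7,8}:12  {3,6,7,8}:6  {4,5,6,8}:4  {4,6,7,8}:12  {5,6,7,8}:4
  |U|=5: {0,2,3,4,7}:5  {0,2,3,7,8}:5  {1,2,3,4,7}:10  {1,3,4,7,8}:30  {1,4,5,6,8}:10  {1,4,6,7,8}:30  {2,3,4,7,8}:20  {2,3,6,7,8}:10  {3,4,6,7,8}:30  {3,5,6,7,8}:10  {4,5,6,7,8}:20
  |U|=6: {0,1,2,3,4,7}:15  {0,2,3,4,7,8}:30  {0,2,3,6,7,8}:15  {1,2,3,4,7,8}:60  {1,3,4,6,7,8}:90  {1,4,5,6,7,8}:60  {2,3,4,6,7,8}:60  {2,3,5,6,7,8}:20  {3,4,5,6,7,8}:60
  |U|=7: {0,1,2,3,4,7,8}:105  {0,2,3,4,6,7,8}:105  {0,2,3,5,6,7,8}:35  {1,2,3,4,6,7,8}:210  {1,3,4,5,6,7,8}:210  {2,3,4,5,6,7,8}:140
  start at 0(s): 560
  start at 1(u): 280
  start at 5(r): 420
sum over floor = 1260

1260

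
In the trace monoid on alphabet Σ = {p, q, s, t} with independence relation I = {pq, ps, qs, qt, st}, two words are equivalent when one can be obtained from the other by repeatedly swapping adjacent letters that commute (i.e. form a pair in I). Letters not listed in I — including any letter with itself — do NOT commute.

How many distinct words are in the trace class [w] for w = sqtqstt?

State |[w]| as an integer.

#0=s has no predecessor
#1=q has no predecessor
#2=t has no predecessor
#3=q depends on [1:q]
#4=s depends on [0:s]
#5=t depends on [2:t]
#6=t depends on [5:t]
sources: [0:s, 1:q, 2:t]
N(rest) = Σ N(rest − s) over sources s of rest; N(one piece) = 1:
  size 1 → [3]=1  [4]=1  [6]=1
  size 2 → [0,4]=1  [1,3]=1  [3,4]=2  [3,6]=2  [4,6]=2  [5,6]=1
  size 3 → [0,3,4]=3  [0,4,6]=3  [1,3,4]=3  [1,3,6]=3  [2,5,6]=1  [3,4,6]=6  [3,5,6]=3  [4,5,6]=3
  size 4 → [0,1,3,4]=6  [0,3,4,6]=12  [0,4,5,6]=6  [1,3,4,6]=12  [1,3,5,6]=6  [2,3,5,6]=4  [2,4,5,6]=4  [3,4,5,6]=12
  size 5 → [0,1,3,4,6]=30  [0,2,4,5,6]=10  [0,3,4,5,6]=30  [1,2,3,5,6]=10  [1,3,4,5,6]=30  [2,3,4,5,6]=20
  first=0(s) contributes 60
  first=1(q) contributes 60
  first=2(t) contributes 90
|[w]| = 210

210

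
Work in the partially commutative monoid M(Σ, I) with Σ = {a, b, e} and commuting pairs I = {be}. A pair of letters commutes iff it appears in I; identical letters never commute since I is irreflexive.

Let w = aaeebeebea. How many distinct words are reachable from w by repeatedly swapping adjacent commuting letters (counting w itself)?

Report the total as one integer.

#0=a has no predecessor
#1=a depends on [0:a]
#2=e depends on [1:a]
#3=e depends on [2:e]
#4=b depends on [1:a]
#5=e depends on [3:e]
#6=e depends on [5:e]
#7=b depends on [4:b]
#8=e depends on [6:e]
#9=a depends on [7:b, 8:e]
sources: [0:a]
N(rest) = Σ N(rest − s) over sources s of rest; N(one piece) = 1:
  size 1 → [9]=1
  size 2 → [7,9]=1  [8,9]=1
  size 3 → [4,7,9]=1  [6,8,9]=1  [7,8,9]=2
  size 4 → [4,7,8,9]=3  [5,6,8,9]=1  [6,7,8,9]=3
  size 5 → [3,5,6,8,9]=1  [4,6,7,8,9]=6  [5,6,7,8,9]=4
  size 6 → [2,3,5,6,8,9]=1  [3,5,6,7,8,9]=5  [4,5,6,7,8,9]=10
  size 7 → [2,3,5,6,7,8,9]=6  [3,4,5,6,7,8,9]=15
  size 8 → [2,3,4,5,6,7,8,9]=21
  first=0(a) contributes 21

21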